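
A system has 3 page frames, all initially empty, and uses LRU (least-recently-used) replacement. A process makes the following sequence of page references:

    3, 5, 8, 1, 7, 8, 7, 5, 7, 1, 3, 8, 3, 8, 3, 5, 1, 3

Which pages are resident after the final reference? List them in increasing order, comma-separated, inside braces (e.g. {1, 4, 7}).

{1, 3, 5}

3: fault, frames {3}
5: fault, frames {3,5}
8: fault, frames {3,5,8}
1: fault, evict 3, frames {5,8,1}
7: fault, evict 5, frames {8,1,7}
8: hit
7: hit
5: fault, evict 1, frames {8,7,5}
7: hit
1: fault, evict 8, frames {5,7,1}
3: fault, evict 5, frames {7,1,3}
8: fault, evict 7, frames {1,3,8}
3: hit
8: hit
3: hit
5: fault, evict 1, frames {8,3,5}
1: fault, evict 8, frames {3,5,1}
3: hit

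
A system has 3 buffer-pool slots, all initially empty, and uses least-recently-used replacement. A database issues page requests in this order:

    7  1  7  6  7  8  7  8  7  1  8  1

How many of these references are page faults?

7 -> miss, frames {7}
1 -> miss, frames {7,1}
7 -> hit
6 -> miss, frames {1,7,6}
7 -> hit
8 -> miss, evict 1, frames {6,7,8}
7 -> hit
8 -> hit
7 -> hit
1 -> miss, evict 6, frames {8,7,1}
8 -> hit
1 -> hit
Page faults: 5.

5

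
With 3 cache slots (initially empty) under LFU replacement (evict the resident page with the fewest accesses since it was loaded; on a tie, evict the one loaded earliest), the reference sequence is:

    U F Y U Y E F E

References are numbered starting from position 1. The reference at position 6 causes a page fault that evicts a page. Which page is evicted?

F

pos 1: U → fault, frames (U)
pos 2: F → fault, frames (U F)
pos 3: Y → fault, frames (U F Y)
pos 4: U → hit
pos 5: Y → hit
pos 6: E → fault, evict F, frames (U Y E)
At position 6, page F is evicted.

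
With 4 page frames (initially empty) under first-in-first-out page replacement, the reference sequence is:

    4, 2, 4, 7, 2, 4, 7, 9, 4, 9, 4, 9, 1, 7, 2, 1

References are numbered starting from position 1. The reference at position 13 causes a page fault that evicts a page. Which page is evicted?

pos 1: 4 -> miss, frames {4}
pos 2: 2 -> miss, frames {4,2}
pos 3: 4 -> hit
pos 4: 7 -> miss, frames {4,2,7}
pos 5: 2 -> hit
pos 6: 4 -> hit
pos 7: 7 -> hit
pos 8: 9 -> miss, frames {4,2,7,9}
pos 9: 4 -> hit
pos 10: 9 -> hit
pos 11: 4 -> hit
pos 12: 9 -> hit
pos 13: 1 -> miss, evict 4, frames {2,7,9,1}
At position 13, page 4 is evicted.

4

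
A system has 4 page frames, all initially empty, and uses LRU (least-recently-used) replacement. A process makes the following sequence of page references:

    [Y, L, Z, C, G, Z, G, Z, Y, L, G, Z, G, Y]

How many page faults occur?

7

Y -> miss, frames {Y}
L -> miss, frames {Y,L}
Z -> miss, frames {Y,L,Z}
C -> miss, frames {Y,L,Z,C}
G -> miss, evict Y, frames {L,Z,C,G}
Z -> hit
G -> hit
Z -> hit
Y -> miss, evict L, frames {C,G,Z,Y}
L -> miss, evict C, frames {G,Z,Y,L}
G -> hit
Z -> hit
G -> hit
Y -> hit
Page faults: 7.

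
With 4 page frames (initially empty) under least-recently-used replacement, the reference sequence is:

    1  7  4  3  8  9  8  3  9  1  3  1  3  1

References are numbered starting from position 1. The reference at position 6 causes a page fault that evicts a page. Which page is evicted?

pos 1: 1 → miss, frames {1}
pos 2: 7 → miss, frames {1,7}
pos 3: 4 → miss, frames {1,7,4}
pos 4: 3 → miss, frames {1,7,4,3}
pos 5: 8 → miss, evict 1, frames {7,4,3,8}
pos 6: 9 → miss, evict 7, frames {4,3,8,9}
At position 6, page 7 is evicted.

7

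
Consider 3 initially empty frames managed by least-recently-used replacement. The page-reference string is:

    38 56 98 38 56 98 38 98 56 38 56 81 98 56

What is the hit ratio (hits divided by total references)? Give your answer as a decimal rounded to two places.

38: miss, frames (38)
56: miss, frames (38 56)
98: miss, frames (38 56 98)
38: hit
56: hit
98: hit
38: hit
98: hit
56: hit
38: hit
56: hit
81: miss, evict 98, frames (38 56 81)
98: miss, evict 38, frames (56 81 98)
56: hit
Hits: 9 of 14 references → 9/14 = 0.6429.

0.64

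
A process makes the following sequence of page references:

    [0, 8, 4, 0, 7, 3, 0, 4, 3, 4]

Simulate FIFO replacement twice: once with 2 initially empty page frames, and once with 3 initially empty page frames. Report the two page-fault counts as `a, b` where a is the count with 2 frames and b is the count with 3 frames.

2 frames: F F F F F F F F F . → 9 faults.
3 frames: F F F . F F F F . . → 7 faults.
7 < 9: adding a frame reduced faults, as is typical.

9, 7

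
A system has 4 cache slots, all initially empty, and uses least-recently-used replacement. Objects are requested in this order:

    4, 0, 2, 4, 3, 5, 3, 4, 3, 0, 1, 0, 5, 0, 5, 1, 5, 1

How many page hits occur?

4: fault, frames {4}
0: fault, frames {4,0}
2: fault, frames {4,0,2}
4: hit
3: fault, frames {0,2,4,3}
5: fault, evict 0, frames {2,4,3,5}
3: hit
4: hit
3: hit
0: fault, evict 2, frames {5,4,3,0}
1: fault, evict 5, frames {4,3,0,1}
0: hit
5: fault, evict 4, frames {3,1,0,5}
0: hit
5: hit
1: hit
5: hit
1: hit
Hits: 10.

10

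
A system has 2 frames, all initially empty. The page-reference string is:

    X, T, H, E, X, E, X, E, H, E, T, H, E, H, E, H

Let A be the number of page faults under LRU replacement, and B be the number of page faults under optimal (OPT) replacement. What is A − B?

2

Under LRU: F F F F F . . . F . F F F . . . → 9 faults.
Under OPT: F F F F . . . . F . F . F . . . → 7 faults.
A − B = 9 − 7 = 2.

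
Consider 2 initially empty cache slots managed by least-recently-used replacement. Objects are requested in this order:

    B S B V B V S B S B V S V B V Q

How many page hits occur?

7

B -> miss, frames {B}
S -> miss, frames {B,S}
B -> hit
V -> miss, evict S, frames {B,V}
B -> hit
V -> hit
S -> miss, evict B, frames {V,S}
B -> miss, evict V, frames {S,B}
S -> hit
B -> hit
V -> miss, evict S, frames {B,V}
S -> miss, evict B, frames {V,S}
V -> hit
B -> miss, evict S, frames {V,B}
V -> hit
Q -> miss, evict B, frames {V,Q}
Hits: 7.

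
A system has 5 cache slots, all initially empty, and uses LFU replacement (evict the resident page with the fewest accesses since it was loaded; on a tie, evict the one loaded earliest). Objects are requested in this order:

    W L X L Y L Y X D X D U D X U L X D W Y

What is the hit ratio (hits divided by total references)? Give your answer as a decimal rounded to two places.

0.60

W: miss, frames (W)
L: miss, frames (W L)
X: miss, frames (W L X)
L: hit
Y: miss, frames (W L X Y)
L: hit
Y: hit
X: hit
D: miss, frames (W L X Y D)
X: hit
D: hit
U: miss, evict W, frames (L X Y D U)
D: hit
X: hit
U: hit
L: hit
X: hit
D: hit
W: miss, evict Y, frames (L X D U W)
Y: miss, evict W, frames (L X D U Y)
Hits: 12 of 20 references → 12/20 = 0.6000.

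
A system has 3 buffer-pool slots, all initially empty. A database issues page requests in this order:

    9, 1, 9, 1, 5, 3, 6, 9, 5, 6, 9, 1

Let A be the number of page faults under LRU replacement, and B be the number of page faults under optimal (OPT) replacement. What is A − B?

Under LRU: F F . . F F F F F . . F → 8 faults.
Under OPT: F F . . F F F . . . . F → 6 faults.
A − B = 8 − 6 = 2.

2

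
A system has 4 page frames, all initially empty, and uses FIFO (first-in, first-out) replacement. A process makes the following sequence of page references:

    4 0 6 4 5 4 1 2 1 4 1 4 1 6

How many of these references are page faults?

4 → miss, frames (4)
0 → miss, frames (4 0)
6 → miss, frames (4 0 6)
4 → hit
5 → miss, frames (4 0 6 5)
4 → hit
1 → miss, evict 4, frames (0 6 5 1)
2 → miss, evict 0, frames (6 5 1 2)
1 → hit
4 → miss, evict 6, frames (5 1 2 4)
1 → hit
4 → hit
1 → hit
6 → miss, evict 5, frames (1 2 4 6)
Page faults: 8.

8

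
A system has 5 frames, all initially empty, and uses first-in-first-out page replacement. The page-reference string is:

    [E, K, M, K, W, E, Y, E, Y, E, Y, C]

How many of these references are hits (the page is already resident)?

E: miss, frames [E]
K: miss, frames [E, K]
M: miss, frames [E, K, M]
K: hit
W: miss, frames [E, K, M, W]
E: hit
Y: miss, frames [E, K, M, W, Y]
E: hit
Y: hit
E: hit
Y: hit
C: miss, evict E, frames [K, M, W, Y, C]
Hits: 6.

6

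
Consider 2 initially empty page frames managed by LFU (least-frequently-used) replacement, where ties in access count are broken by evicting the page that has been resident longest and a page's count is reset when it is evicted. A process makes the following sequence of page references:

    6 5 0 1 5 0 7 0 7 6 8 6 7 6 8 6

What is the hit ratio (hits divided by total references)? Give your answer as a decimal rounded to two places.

6 -> fault, frames [6]
5 -> fault, frames [6, 5]
0 -> fault, evict 6, frames [5, 0]
1 -> fault, evict 5, frames [0, 1]
5 -> fault, evict 0, frames [1, 5]
0 -> fault, evict 1, frames [5, 0]
7 -> fault, evict 5, frames [0, 7]
0 -> hit
7 -> hit
6 -> fault, evict 0, frames [7, 6]
8 -> fault, evict 6, frames [7, 8]
6 -> fault, evict 8, frames [7, 6]
7 -> hit
6 -> hit
8 -> fault, evict 6, frames [7, 8]
6 -> fault, evict 8, frames [7, 6]
Hits: 4 of 16 references → 4/16 = 0.2500.

0.25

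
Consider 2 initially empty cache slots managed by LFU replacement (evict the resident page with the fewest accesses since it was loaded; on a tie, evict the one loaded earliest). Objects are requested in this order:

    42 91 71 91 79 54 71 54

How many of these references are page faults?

7

42 -> miss, frames (42)
91 -> miss, frames (42 91)
71 -> miss, evict 42, frames (91 71)
91 -> hit
79 -> miss, evict 71, frames (91 79)
54 -> miss, evict 79, frames (91 54)
71 -> miss, evict 54, frames (91 71)
54 -> miss, evict 71, frames (91 54)
Page faults: 7.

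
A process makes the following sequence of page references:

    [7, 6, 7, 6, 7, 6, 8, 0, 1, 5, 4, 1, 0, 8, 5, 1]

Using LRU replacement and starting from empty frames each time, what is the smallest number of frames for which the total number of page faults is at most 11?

3

f=1: 16 faults
f=2: 12 faults
f=3: 11 faults
f=4: 9 faults
f=5: 7 faults
f=6: 7 faults
f=7: 7 faults
Smallest f with faults ≤ 11 is 3.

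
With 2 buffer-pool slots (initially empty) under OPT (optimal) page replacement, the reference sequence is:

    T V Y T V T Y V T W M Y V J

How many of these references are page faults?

10

T -> fault, frames [T]
V -> fault, frames [T, V]
Y -> fault, evict V, frames [T, Y]
T -> hit
V -> fault, evict Y, frames [T, V]
T -> hit
Y -> fault, evict T, frames [V, Y]
V -> hit
T -> fault, evict V, frames [Y, T]
W -> fault, evict T, frames [Y, W]
M -> fault, evict W, frames [Y, M]
Y -> hit
V -> fault, evict M, frames [Y, V]
J -> fault, evict V, frames [Y, J]
Page faults: 10.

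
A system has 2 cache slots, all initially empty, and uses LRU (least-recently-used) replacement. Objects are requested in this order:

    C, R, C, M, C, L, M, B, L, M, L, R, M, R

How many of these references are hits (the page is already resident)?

4

C: fault, frames {C}
R: fault, frames {C,R}
C: hit
M: fault, evict R, frames {C,M}
C: hit
L: fault, evict M, frames {C,L}
M: fault, evict C, frames {L,M}
B: fault, evict L, frames {M,B}
L: fault, evict M, frames {B,L}
M: fault, evict B, frames {L,M}
L: hit
R: fault, evict M, frames {L,R}
M: fault, evict L, frames {R,M}
R: hit
Hits: 4.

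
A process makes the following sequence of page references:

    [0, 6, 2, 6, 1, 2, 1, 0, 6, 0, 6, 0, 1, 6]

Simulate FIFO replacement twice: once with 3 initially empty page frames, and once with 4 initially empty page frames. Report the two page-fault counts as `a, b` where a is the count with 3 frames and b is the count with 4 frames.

6, 4

3 frames: F F F . F . . F F . . . . . → 6 faults.
4 frames: F F F . F . . . . . . . . . → 4 faults.
4 < 6: adding a frame reduced faults, as is typical.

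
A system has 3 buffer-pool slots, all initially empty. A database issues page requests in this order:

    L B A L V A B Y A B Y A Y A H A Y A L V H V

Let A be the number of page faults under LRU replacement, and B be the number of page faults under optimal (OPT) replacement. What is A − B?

Under LRU: F F F . F . F F . . . . . . F . . . F F F . → 10 faults.
Under OPT: F F F . F . . F . . . . . . F . . . F F . . → 8 faults.
A − B = 10 − 8 = 2.

2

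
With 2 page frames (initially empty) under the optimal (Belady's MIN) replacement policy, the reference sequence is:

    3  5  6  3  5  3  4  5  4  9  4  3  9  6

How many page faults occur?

3: miss, frames {3}
5: miss, frames {3,5}
6: miss, evict 5, frames {3,6}
3: hit
5: miss, evict 6, frames {3,5}
3: hit
4: miss, evict 3, frames {5,4}
5: hit
4: hit
9: miss, evict 5, frames {4,9}
4: hit
3: miss, evict 4, frames {9,3}
9: hit
6: miss, evict 3, frames {9,6}
Page faults: 8.

8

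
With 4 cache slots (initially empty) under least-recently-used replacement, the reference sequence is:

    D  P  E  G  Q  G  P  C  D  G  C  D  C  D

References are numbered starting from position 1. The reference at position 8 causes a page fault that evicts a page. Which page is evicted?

E

pos 1: D → miss, frames (D)
pos 2: P → miss, frames (D P)
pos 3: E → miss, frames (D P E)
pos 4: G → miss, frames (D P E G)
pos 5: Q → miss, evict D, frames (P E G Q)
pos 6: G → hit
pos 7: P → hit
pos 8: C → miss, evict E, frames (Q G P C)
At position 8, page E is evicted.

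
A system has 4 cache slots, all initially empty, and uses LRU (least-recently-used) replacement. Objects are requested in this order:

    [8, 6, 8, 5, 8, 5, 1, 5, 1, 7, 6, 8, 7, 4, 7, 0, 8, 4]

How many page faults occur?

9

8 → miss, frames {8}
6 → miss, frames {8,6}
8 → hit
5 → miss, frames {6,8,5}
8 → hit
5 → hit
1 → miss, frames {6,8,5,1}
5 → hit
1 → hit
7 → miss, evict 6, frames {8,5,1,7}
6 → miss, evict 8, frames {5,1,7,6}
8 → miss, evict 5, frames {1,7,6,8}
7 → hit
4 → miss, evict 1, frames {6,8,7,4}
7 → hit
0 → miss, evict 6, frames {8,4,7,0}
8 → hit
4 → hit
Page faults: 9.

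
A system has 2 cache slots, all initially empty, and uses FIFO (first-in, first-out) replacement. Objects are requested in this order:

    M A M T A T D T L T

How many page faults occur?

M -> miss, frames (M)
A -> miss, frames (M A)
M -> hit
T -> miss, evict M, frames (A T)
A -> hit
T -> hit
D -> miss, evict A, frames (T D)
T -> hit
L -> miss, evict T, frames (D L)
T -> miss, evict D, frames (L T)
Page faults: 6.

6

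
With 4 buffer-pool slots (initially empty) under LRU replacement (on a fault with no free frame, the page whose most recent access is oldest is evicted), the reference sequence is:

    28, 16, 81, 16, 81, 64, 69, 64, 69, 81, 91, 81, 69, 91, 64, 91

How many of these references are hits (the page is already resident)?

28: fault, frames {28}
16: fault, frames {28,16}
81: fault, frames {28,16,81}
16: hit
81: hit
64: fault, frames {28,16,81,64}
69: fault, evict 28, frames {16,81,64,69}
64: hit
69: hit
81: hit
91: fault, evict 16, frames {64,69,81,91}
81: hit
69: hit
91: hit
64: hit
91: hit
Hits: 10.

10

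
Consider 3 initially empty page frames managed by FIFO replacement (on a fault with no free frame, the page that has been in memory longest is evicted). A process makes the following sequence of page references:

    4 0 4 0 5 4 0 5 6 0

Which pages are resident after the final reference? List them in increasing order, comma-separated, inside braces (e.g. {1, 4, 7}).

4 → miss, frames {4}
0 → miss, frames {4,0}
4 → hit
0 → hit
5 → miss, frames {4,0,5}
4 → hit
0 → hit
5 → hit
6 → miss, evict 4, frames {0,5,6}
0 → hit

{0, 5, 6}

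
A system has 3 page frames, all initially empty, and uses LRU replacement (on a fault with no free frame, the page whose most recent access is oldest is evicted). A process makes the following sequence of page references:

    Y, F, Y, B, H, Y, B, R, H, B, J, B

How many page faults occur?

Y → fault, frames [Y]
F → fault, frames [Y, F]
Y → hit
B → fault, frames [F, Y, B]
H → fault, evict F, frames [Y, B, H]
Y → hit
B → hit
R → fault, evict H, frames [Y, B, R]
H → fault, evict Y, frames [B, R, H]
B → hit
J → fault, evict R, frames [H, B, J]
B → hit
Page faults: 7.

7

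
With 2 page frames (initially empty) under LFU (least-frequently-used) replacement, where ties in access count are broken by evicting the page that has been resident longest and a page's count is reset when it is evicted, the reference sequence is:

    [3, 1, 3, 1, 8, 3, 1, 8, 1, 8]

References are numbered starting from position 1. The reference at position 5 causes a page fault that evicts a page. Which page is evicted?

pos 1: 3: miss, frames (3)
pos 2: 1: miss, frames (3 1)
pos 3: 3: hit
pos 4: 1: hit
pos 5: 8: miss, evict 3, frames (1 8)
At position 5, page 3 is evicted.

3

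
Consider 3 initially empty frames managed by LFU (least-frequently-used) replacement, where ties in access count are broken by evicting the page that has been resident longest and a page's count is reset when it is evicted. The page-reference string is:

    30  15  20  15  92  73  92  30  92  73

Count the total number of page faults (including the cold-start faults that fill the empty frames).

7

30 -> miss, frames [30]
15 -> miss, frames [30, 15]
20 -> miss, frames [30, 15, 20]
15 -> hit
92 -> miss, evict 30, frames [15, 20, 92]
73 -> miss, evict 20, frames [15, 92, 73]
92 -> hit
30 -> miss, evict 73, frames [15, 92, 30]
92 -> hit
73 -> miss, evict 30, frames [15, 92, 73]
Page faults: 7.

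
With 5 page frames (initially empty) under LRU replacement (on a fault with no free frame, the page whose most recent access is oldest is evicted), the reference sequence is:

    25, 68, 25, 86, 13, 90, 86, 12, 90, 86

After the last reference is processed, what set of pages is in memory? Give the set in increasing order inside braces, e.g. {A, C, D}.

{12, 13, 25, 86, 90}

25: fault, frames (25)
68: fault, frames (25 68)
25: hit
86: fault, frames (68 25 86)
13: fault, frames (68 25 86 13)
90: fault, frames (68 25 86 13 90)
86: hit
12: fault, evict 68, frames (25 13 90 86 12)
90: hit
86: hit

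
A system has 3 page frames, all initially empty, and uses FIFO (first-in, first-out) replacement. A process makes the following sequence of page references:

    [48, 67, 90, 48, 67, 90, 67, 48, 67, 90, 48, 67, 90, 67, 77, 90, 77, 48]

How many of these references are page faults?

5

48 -> fault, frames {48}
67 -> fault, frames {48,67}
90 -> fault, frames {48,67,90}
48 -> hit
67 -> hit
90 -> hit
67 -> hit
48 -> hit
67 -> hit
90 -> hit
48 -> hit
67 -> hit
90 -> hit
67 -> hit
77 -> fault, evict 48, frames {67,90,77}
90 -> hit
77 -> hit
48 -> fault, evict 67, frames {90,77,48}
Page faults: 5.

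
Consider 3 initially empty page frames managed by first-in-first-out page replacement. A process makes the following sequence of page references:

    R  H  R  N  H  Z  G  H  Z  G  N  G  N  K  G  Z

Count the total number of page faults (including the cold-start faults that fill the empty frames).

10

R: miss, frames {R}
H: miss, frames {R,H}
R: hit
N: miss, frames {R,H,N}
H: hit
Z: miss, evict R, frames {H,N,Z}
G: miss, evict H, frames {N,Z,G}
H: miss, evict N, frames {Z,G,H}
Z: hit
G: hit
N: miss, evict Z, frames {G,H,N}
G: hit
N: hit
K: miss, evict G, frames {H,N,K}
G: miss, evict H, frames {N,K,G}
Z: miss, evict N, frames {K,G,Z}
Page faults: 10.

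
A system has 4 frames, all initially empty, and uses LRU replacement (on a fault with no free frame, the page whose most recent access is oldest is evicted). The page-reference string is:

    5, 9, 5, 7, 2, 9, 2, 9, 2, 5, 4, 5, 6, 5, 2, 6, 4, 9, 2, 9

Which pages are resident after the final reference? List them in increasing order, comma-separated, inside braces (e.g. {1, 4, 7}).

{2, 4, 6, 9}

5 -> miss, frames (5)
9 -> miss, frames (5 9)
5 -> hit
7 -> miss, frames (9 5 7)
2 -> miss, frames (9 5 7 2)
9 -> hit
2 -> hit
9 -> hit
2 -> hit
5 -> hit
4 -> miss, evict 7, frames (9 2 5 4)
5 -> hit
6 -> miss, evict 9, frames (2 4 5 6)
5 -> hit
2 -> hit
6 -> hit
4 -> hit
9 -> miss, evict 5, frames (2 6 4 9)
2 -> hit
9 -> hit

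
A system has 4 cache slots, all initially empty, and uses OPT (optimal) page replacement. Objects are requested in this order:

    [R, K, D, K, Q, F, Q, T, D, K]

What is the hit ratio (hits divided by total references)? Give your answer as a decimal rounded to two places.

R -> fault, frames (R)
K -> fault, frames (R K)
D -> fault, frames (R K D)
K -> hit
Q -> fault, frames (R K D Q)
F -> fault, evict R, frames (K D Q F)
Q -> hit
T -> fault, evict F, frames (K D Q T)
D -> hit
K -> hit
Hits: 4 of 10 references → 4/10 = 0.4000.

0.40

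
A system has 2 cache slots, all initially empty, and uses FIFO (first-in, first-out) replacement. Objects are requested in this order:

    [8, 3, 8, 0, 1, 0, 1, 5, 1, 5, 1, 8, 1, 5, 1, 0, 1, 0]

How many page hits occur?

8: fault, frames {8}
3: fault, frames {8,3}
8: hit
0: fault, evict 8, frames {3,0}
1: fault, evict 3, frames {0,1}
0: hit
1: hit
5: fault, evict 0, frames {1,5}
1: hit
5: hit
1: hit
8: fault, evict 1, frames {5,8}
1: fault, evict 5, frames {8,1}
5: fault, evict 8, frames {1,5}
1: hit
0: fault, evict 1, frames {5,0}
1: fault, evict 5, frames {0,1}
0: hit
Hits: 8.

8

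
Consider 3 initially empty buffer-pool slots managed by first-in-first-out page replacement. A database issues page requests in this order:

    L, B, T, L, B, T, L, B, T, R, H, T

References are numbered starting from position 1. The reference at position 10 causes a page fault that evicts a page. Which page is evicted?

L

pos 1: L → fault, frames {L}
pos 2: B → fault, frames {L,B}
pos 3: T → fault, frames {L,B,T}
pos 4: L → hit
pos 5: B → hit
pos 6: T → hit
pos 7: L → hit
pos 8: B → hit
pos 9: T → hit
pos 10: R → fault, evict L, frames {B,T,R}
At position 10, page L is evicted.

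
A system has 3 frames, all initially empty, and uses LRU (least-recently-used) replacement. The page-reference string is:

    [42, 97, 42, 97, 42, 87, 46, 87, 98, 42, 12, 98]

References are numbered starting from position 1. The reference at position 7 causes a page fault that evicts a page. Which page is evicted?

97

pos 1: 42 → miss, frames [42]
pos 2: 97 → miss, frames [42, 97]
pos 3: 42 → hit
pos 4: 97 → hit
pos 5: 42 → hit
pos 6: 87 → miss, frames [97, 42, 87]
pos 7: 46 → miss, evict 97, frames [42, 87, 46]
At position 7, page 97 is evicted.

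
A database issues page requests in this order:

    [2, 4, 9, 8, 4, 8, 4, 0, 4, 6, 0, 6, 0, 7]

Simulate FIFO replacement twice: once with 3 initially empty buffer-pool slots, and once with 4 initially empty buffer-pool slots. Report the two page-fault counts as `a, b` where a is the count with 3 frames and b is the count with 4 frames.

3 frames: F F F F . . . F F F . . . F → 8 faults.
4 frames: F F F F . . . F . F . . . F → 7 faults.
7 < 8: adding a frame reduced faults, as is typical.

8, 7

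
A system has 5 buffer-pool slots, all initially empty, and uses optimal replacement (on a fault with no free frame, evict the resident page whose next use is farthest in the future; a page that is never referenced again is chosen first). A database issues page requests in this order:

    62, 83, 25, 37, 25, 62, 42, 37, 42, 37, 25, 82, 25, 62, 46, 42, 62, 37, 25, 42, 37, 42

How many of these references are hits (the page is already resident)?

62 -> fault, frames {62}
83 -> fault, frames {62,83}
25 -> fault, frames {62,83,25}
37 -> fault, frames {62,83,25,37}
25 -> hit
62 -> hit
42 -> fault, frames {62,83,25,37,42}
37 -> hit
42 -> hit
37 -> hit
25 -> hit
82 -> fault, evict 83, frames {62,25,37,42,82}
25 -> hit
62 -> hit
46 -> fault, evict 82, frames {62,25,37,42,46}
42 -> hit
62 -> hit
37 -> hit
25 -> hit
42 -> hit
37 -> hit
42 -> hit
Hits: 15.

15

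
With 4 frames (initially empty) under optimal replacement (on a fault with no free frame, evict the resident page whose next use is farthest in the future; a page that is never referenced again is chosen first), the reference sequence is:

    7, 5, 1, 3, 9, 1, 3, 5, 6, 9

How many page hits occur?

4

7 -> fault, frames [7]
5 -> fault, frames [7, 5]
1 -> fault, frames [7, 5, 1]
3 -> fault, frames [7, 5, 1, 3]
9 -> fault, evict 7, frames [5, 1, 3, 9]
1 -> hit
3 -> hit
5 -> hit
6 -> fault, evict 3, frames [5, 1, 9, 6]
9 -> hit
Hits: 4.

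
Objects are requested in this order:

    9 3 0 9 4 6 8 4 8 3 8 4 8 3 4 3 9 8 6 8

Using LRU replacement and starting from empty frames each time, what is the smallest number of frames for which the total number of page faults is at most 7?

5

f=1: 20 faults
f=2: 15 faults
f=3: 10 faults
f=4: 9 faults
f=5: 7 faults
f=6: 6 faults
Smallest f with faults ≤ 7 is 5.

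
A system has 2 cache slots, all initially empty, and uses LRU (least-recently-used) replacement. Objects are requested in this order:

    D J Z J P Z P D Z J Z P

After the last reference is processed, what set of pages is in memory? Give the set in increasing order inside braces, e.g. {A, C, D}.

D -> fault, frames {D}
J -> fault, frames {D,J}
Z -> fault, evict D, frames {J,Z}
J -> hit
P -> fault, evict Z, frames {J,P}
Z -> fault, evict J, frames {P,Z}
P -> hit
D -> fault, evict Z, frames {P,D}
Z -> fault, evict P, frames {D,Z}
J -> fault, evict D, frames {Z,J}
Z -> hit
P -> fault, evict J, frames {Z,P}

{P, Z}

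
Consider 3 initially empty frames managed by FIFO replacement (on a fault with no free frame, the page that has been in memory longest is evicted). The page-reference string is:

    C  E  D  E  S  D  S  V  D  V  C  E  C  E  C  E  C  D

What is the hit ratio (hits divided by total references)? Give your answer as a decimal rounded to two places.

0.56

C -> fault, frames {C}
E -> fault, frames {C,E}
D -> fault, frames {C,E,D}
E -> hit
S -> fault, evict C, frames {E,D,S}
D -> hit
S -> hit
V -> fault, evict E, frames {D,S,V}
D -> hit
V -> hit
C -> fault, evict D, frames {S,V,C}
E -> fault, evict S, frames {V,C,E}
C -> hit
E -> hit
C -> hit
E -> hit
C -> hit
D -> fault, evict V, frames {C,E,D}
Hits: 10 of 18 references → 10/18 = 0.5556.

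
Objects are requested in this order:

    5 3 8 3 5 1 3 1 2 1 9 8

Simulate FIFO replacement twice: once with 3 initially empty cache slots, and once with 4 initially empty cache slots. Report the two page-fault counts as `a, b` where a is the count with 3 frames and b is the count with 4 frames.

3 frames: F F F . . F . . F . F F → 7 faults.
4 frames: F F F . . F . . F . F . → 6 faults.
6 < 7: adding a frame reduced faults, as is typical.

7, 6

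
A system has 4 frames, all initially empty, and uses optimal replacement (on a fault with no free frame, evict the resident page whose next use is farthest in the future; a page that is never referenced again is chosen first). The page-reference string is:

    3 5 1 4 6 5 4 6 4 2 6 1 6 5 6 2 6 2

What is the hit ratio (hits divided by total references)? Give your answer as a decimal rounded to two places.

3 -> fault, frames (3)
5 -> fault, frames (3 5)
1 -> fault, frames (3 5 1)
4 -> fault, frames (3 5 1 4)
6 -> fault, evict 3, frames (5 1 4 6)
5 -> hit
4 -> hit
6 -> hit
4 -> hit
2 -> fault, evict 4, frames (5 1 6 2)
6 -> hit
1 -> hit
6 -> hit
5 -> hit
6 -> hit
2 -> hit
6 -> hit
2 -> hit
Hits: 12 of 18 references → 12/18 = 0.6667.

0.67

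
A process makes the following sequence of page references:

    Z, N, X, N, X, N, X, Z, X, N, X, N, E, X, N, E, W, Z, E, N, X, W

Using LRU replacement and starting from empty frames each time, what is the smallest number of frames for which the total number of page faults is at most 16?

f=1: 22 faults
f=2: 15 faults
f=3: 9 faults
f=4: 8 faults
f=5: 5 faults
Smallest f with faults ≤ 16 is 2.

2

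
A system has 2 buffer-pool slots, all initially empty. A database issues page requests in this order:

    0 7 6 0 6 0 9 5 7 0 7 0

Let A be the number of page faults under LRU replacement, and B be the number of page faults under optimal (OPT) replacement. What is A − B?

Under LRU: F F F F . . F F F F . . → 8 faults.
Under OPT: F F F . . . F F F . . . → 6 faults.
A − B = 8 − 6 = 2.

2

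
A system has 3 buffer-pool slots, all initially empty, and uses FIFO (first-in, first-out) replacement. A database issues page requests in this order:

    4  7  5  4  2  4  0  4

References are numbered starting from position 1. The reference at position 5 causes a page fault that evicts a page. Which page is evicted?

4

pos 1: 4: miss, frames (4)
pos 2: 7: miss, frames (4 7)
pos 3: 5: miss, frames (4 7 5)
pos 4: 4: hit
pos 5: 2: miss, evict 4, frames (7 5 2)
At position 5, page 4 is evicted.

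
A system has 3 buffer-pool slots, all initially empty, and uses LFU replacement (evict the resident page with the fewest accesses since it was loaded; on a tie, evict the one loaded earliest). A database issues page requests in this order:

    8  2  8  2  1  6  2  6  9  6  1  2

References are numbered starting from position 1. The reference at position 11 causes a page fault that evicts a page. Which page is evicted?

9

pos 1: 8: miss, frames [8]
pos 2: 2: miss, frames [8, 2]
pos 3: 8: hit
pos 4: 2: hit
pos 5: 1: miss, frames [8, 2, 1]
pos 6: 6: miss, evict 1, frames [8, 2, 6]
pos 7: 2: hit
pos 8: 6: hit
pos 9: 9: miss, evict 8, frames [2, 6, 9]
pos 10: 6: hit
pos 11: 1: miss, evict 9, frames [2, 6, 1]
At position 11, page 9 is evicted.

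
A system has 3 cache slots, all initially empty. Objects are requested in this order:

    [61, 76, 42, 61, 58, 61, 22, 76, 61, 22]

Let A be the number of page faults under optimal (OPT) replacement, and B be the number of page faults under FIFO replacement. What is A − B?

Under OPT: F F F . F . F . . . → 5 faults.
Under FIFO: F F F . F F F F . . → 7 faults.
A − B = 5 − 7 = -2.

-2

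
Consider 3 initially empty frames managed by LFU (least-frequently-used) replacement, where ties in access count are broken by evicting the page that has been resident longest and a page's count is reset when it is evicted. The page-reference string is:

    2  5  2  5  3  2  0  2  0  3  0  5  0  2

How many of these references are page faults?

6

2 → miss, frames {2}
5 → miss, frames {2,5}
2 → hit
5 → hit
3 → miss, frames {2,5,3}
2 → hit
0 → miss, evict 3, frames {2,5,0}
2 → hit
0 → hit
3 → miss, evict 5, frames {2,0,3}
0 → hit
5 → miss, evict 3, frames {2,0,5}
0 → hit
2 → hit
Page faults: 6.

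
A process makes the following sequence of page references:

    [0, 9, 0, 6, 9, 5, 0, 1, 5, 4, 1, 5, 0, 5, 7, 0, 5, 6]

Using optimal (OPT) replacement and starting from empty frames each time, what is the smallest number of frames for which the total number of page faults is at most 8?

4

f=1: 18 faults
f=2: 12 faults
f=3: 9 faults
f=4: 8 faults
f=5: 7 faults
f=6: 7 faults
f=7: 7 faults
Smallest f with faults ≤ 8 is 4.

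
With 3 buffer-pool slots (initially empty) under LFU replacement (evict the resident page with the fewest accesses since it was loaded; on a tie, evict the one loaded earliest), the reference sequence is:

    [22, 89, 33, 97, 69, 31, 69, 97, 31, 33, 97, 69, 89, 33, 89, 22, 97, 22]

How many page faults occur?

14

22: miss, frames (22)
89: miss, frames (22 89)
33: miss, frames (22 89 33)
97: miss, evict 22, frames (89 33 97)
69: miss, evict 89, frames (33 97 69)
31: miss, evict 33, frames (97 69 31)
69: hit
97: hit
31: hit
33: miss, evict 97, frames (69 31 33)
97: miss, evict 33, frames (69 31 97)
69: hit
89: miss, evict 97, frames (69 31 89)
33: miss, evict 89, frames (69 31 33)
89: miss, evict 33, frames (69 31 89)
22: miss, evict 89, frames (69 31 22)
97: miss, evict 22, frames (69 31 97)
22: miss, evict 97, frames (69 31 22)
Page faults: 14.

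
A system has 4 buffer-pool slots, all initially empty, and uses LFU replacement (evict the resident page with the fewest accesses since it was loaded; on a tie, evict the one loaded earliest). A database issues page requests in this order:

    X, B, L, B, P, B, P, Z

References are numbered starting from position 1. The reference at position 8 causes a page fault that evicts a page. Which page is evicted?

X

pos 1: X -> miss, frames (X)
pos 2: B -> miss, frames (X B)
pos 3: L -> miss, frames (X B L)
pos 4: B -> hit
pos 5: P -> miss, frames (X B L P)
pos 6: B -> hit
pos 7: P -> hit
pos 8: Z -> miss, evict X, frames (B L P Z)
At position 8, page X is evicted.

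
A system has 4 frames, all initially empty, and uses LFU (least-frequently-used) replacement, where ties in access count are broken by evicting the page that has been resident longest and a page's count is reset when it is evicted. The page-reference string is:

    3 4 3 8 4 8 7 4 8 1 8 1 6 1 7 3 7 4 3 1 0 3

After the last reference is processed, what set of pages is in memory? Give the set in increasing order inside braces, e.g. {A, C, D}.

{1, 3, 4, 8}

3 -> miss, frames (3)
4 -> miss, frames (3 4)
3 -> hit
8 -> miss, frames (3 4 8)
4 -> hit
8 -> hit
7 -> miss, frames (3 4 8 7)
4 -> hit
8 -> hit
1 -> miss, evict 7, frames (3 4 8 1)
8 -> hit
1 -> hit
6 -> miss, evict 3, frames (4 8 1 6)
1 -> hit
7 -> miss, evict 6, frames (4 8 1 7)
3 -> miss, evict 7, frames (4 8 1 3)
7 -> miss, evict 3, frames (4 8 1 7)
4 -> hit
3 -> miss, evict 7, frames (4 8 1 3)
1 -> hit
0 -> miss, evict 3, frames (4 8 1 0)
3 -> miss, evict 0, frames (4 8 1 3)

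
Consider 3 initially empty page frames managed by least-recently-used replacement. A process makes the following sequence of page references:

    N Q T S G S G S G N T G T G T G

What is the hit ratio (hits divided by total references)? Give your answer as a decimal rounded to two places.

N -> miss, frames [N]
Q -> miss, frames [N, Q]
T -> miss, frames [N, Q, T]
S -> miss, evict N, frames [Q, T, S]
G -> miss, evict Q, frames [T, S, G]
S -> hit
G -> hit
S -> hit
G -> hit
N -> miss, evict T, frames [S, G, N]
T -> miss, evict S, frames [G, N, T]
G -> hit
T -> hit
G -> hit
T -> hit
G -> hit
Hits: 9 of 16 references → 9/16 = 0.5625.

0.56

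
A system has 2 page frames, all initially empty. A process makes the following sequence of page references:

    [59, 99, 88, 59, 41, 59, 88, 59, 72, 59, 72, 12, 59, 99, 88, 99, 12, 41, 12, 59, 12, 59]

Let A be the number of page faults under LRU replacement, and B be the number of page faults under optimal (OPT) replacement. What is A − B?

Under LRU: F F F F F . F . F . . F F F F . F F . F . . → 14 faults.
Under OPT: F F F . F . F . F . . F . F F . F F . F . . → 12 faults.
A − B = 14 − 12 = 2.

2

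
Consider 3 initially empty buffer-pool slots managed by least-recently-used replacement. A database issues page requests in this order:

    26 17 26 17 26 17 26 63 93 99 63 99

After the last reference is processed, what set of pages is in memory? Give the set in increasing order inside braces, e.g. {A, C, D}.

26: miss, frames {26}
17: miss, frames {26,17}
26: hit
17: hit
26: hit
17: hit
26: hit
63: miss, frames {17,26,63}
93: miss, evict 17, frames {26,63,93}
99: miss, evict 26, frames {63,93,99}
63: hit
99: hit

{63, 93, 99}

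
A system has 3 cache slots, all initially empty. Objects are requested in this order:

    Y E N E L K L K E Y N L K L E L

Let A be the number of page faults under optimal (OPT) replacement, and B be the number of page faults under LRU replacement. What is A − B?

Under OPT: F F F . F F . . . F F . . . F . → 8 faults.
Under LRU: F F F . F F . . . F F F F . F . → 10 faults.
A − B = 8 − 10 = -2.

-2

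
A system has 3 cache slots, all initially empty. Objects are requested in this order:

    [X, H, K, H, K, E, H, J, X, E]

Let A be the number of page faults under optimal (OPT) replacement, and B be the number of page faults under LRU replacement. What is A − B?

Under OPT: F F F . . F . F . . → 5 faults.
Under LRU: F F F . . F . F F F → 7 faults.
A − B = 5 − 7 = -2.

-2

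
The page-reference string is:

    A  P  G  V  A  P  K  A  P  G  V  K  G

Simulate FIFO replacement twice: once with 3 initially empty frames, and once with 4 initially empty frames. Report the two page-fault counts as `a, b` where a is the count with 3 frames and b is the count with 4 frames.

9, 10

3 frames: F F F F F F F . . F F . . → 9 faults.
4 frames: F F F F . . F F F F F F . → 10 faults.
10 > 9: adding a frame increased faults — Belady's anomaly.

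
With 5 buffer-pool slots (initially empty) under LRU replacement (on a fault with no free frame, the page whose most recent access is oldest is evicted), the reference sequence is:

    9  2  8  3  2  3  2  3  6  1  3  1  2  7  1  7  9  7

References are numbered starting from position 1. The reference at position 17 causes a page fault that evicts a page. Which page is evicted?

pos 1: 9 -> fault, frames {9}
pos 2: 2 -> fault, frames {9,2}
pos 3: 8 -> fault, frames {9,2,8}
pos 4: 3 -> fault, frames {9,2,8,3}
pos 5: 2 -> hit
pos 6: 3 -> hit
pos 7: 2 -> hit
pos 8: 3 -> hit
pos 9: 6 -> fault, frames {9,8,2,3,6}
pos 10: 1 -> fault, evict 9, frames {8,2,3,6,1}
pos 11: 3 -> hit
pos 12: 1 -> hit
pos 13: 2 -> hit
pos 14: 7 -> fault, evict 8, frames {6,3,1,2,7}
pos 15: 1 -> hit
pos 16: 7 -> hit
pos 17: 9 -> fault, evict 6, frames {3,2,1,7,9}
At position 17, page 6 is evicted.

6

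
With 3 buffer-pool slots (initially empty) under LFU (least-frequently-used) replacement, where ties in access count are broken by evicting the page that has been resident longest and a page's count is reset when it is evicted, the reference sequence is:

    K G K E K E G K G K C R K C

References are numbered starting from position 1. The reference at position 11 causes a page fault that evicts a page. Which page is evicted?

E

pos 1: K → fault, frames [K]
pos 2: G → fault, frames [K, G]
pos 3: K → hit
pos 4: E → fault, frames [K, G, E]
pos 5: K → hit
pos 6: E → hit
pos 7: G → hit
pos 8: K → hit
pos 9: G → hit
pos 10: K → hit
pos 11: C → fault, evict E, frames [K, G, C]
At position 11, page E is evicted.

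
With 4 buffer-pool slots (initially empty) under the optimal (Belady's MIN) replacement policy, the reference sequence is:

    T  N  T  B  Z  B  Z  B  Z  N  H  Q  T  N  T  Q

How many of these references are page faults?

6

T: fault, frames {T}
N: fault, frames {T,N}
T: hit
B: fault, frames {T,N,B}
Z: fault, frames {T,N,B,Z}
B: hit
Z: hit
B: hit
Z: hit
N: hit
H: fault, evict Z, frames {T,N,B,H}
Q: fault, evict H, frames {T,N,B,Q}
T: hit
N: hit
T: hit
Q: hit
Page faults: 6.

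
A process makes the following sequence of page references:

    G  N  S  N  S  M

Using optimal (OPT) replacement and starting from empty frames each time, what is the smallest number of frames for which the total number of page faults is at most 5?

f=1: 6 faults
f=2: 4 faults
f=3: 4 faults
f=4: 4 faults
Smallest f with faults ≤ 5 is 2.

2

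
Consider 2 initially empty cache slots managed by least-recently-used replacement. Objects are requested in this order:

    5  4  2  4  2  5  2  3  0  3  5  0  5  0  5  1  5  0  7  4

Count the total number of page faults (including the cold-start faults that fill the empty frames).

12

5: miss, frames {5}
4: miss, frames {5,4}
2: miss, evict 5, frames {4,2}
4: hit
2: hit
5: miss, evict 4, frames {2,5}
2: hit
3: miss, evict 5, frames {2,3}
0: miss, evict 2, frames {3,0}
3: hit
5: miss, evict 0, frames {3,5}
0: miss, evict 3, frames {5,0}
5: hit
0: hit
5: hit
1: miss, evict 0, frames {5,1}
5: hit
0: miss, evict 1, frames {5,0}
7: miss, evict 5, frames {0,7}
4: miss, evict 0, frames {7,4}
Page faults: 12.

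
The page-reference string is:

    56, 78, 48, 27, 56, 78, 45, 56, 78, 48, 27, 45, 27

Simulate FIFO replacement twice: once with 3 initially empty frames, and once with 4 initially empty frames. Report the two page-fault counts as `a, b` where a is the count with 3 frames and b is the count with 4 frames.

9, 10

3 frames: F F F F F F F . . F F . . → 9 faults.
4 frames: F F F F . . F F F F F F . → 10 faults.
10 > 9: adding a frame increased faults — Belady's anomaly.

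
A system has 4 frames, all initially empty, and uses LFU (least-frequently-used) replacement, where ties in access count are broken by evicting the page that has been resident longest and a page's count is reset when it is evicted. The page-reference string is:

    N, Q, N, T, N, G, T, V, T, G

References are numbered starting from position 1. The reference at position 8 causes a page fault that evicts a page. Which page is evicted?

Q

pos 1: N -> miss, frames (N)
pos 2: Q -> miss, frames (N Q)
pos 3: N -> hit
pos 4: T -> miss, frames (N Q T)
pos 5: N -> hit
pos 6: G -> miss, frames (N Q T G)
pos 7: T -> hit
pos 8: V -> miss, evict Q, frames (N T G V)
At position 8, page Q is evicted.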